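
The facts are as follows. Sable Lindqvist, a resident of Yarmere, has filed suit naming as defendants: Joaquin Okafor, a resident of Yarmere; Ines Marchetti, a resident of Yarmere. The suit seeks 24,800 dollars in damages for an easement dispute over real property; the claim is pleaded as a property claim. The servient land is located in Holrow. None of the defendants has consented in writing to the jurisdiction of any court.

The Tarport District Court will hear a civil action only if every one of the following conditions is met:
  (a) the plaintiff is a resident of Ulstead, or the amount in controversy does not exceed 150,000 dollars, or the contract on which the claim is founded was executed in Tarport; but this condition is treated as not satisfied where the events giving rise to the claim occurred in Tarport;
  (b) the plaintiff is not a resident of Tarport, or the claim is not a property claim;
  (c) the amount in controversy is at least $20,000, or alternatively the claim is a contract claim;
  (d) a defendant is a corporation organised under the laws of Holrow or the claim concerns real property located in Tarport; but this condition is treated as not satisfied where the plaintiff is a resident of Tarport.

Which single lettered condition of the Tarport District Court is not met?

The Tarport District Court:
  (a) The amount in controversy is 24,800 dollars, within the $150,000 ceiling, which satisfies one of the alternatives. The carve-out does not apply: the operative events occurred in Holrow, not Tarport. Met.
  (b) The plaintiff resides in Yarmere, which is not Tarport, so one alternative holds. Satisfied.
  (c) The amount in controversy is USD 24,800, which meets the USD 20,000 floor — that alternative is enough. Satisfied.
  (d) No defendant is a corporation; the property lies in Holrow, not Tarport — every alternative fails. Condition not met.
Only condition (d) fails.

(d)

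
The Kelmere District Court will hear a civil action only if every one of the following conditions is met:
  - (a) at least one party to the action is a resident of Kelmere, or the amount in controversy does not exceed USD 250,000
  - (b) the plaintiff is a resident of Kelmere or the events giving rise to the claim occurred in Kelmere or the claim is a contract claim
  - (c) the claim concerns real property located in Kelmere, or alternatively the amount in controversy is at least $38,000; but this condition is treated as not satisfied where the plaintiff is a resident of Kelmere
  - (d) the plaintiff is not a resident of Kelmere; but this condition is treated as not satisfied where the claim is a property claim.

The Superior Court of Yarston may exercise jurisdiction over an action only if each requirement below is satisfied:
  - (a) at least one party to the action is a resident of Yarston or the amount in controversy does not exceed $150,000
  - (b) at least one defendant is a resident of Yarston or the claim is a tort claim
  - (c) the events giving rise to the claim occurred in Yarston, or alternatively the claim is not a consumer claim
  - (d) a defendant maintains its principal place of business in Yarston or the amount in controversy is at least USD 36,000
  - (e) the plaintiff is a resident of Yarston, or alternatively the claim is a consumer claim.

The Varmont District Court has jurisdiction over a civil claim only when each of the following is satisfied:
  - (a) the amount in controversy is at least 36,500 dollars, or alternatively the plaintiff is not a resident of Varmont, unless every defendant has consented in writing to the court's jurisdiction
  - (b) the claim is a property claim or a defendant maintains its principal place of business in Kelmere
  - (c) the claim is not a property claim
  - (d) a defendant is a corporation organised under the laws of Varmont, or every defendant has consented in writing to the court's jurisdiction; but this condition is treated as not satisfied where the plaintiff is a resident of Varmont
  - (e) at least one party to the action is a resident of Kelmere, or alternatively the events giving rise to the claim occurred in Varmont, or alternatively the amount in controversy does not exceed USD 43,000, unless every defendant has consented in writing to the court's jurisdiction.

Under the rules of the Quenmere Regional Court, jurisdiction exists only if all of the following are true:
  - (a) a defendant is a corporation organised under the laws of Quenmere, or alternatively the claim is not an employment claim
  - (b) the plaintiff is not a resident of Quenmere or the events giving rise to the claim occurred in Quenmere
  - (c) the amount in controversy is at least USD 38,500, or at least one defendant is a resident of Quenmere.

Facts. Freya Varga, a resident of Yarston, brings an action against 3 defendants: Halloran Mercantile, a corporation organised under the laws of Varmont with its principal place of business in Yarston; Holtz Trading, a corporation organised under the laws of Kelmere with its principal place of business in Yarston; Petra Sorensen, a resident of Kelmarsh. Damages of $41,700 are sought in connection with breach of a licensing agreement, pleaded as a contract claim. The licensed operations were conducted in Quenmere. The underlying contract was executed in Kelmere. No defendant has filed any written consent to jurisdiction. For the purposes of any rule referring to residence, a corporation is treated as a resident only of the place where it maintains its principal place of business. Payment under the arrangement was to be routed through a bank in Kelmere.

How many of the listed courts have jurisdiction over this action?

The Kelmere District Court:
  (a) The amount in controversy is 41,700 dollars, within the 250,000 dollars ceiling, so this disjunct is met. Condition met.
  (b) The claim is a contract claim, so one alternative holds. Met.
  (c) The amount in controversy is USD 41,700, which meets the $38,000 floor, so one alternative holds. And the carve-out is inapplicable — the plaintiff resides in Yarston, not Kelmere. Satisfied.
  (d) The plaintiff resides in Yarston, which is not Kelmere. The exception is not triggered, since the claim is a contract claim, not a property claim. Met.
  → All conditions met; jurisdiction exists.
The Superior Court of Yarston:
  (a) Freya Varga resides in Yarston, so this disjunct is met. Met.
  (b) Halloran Mercantile resides in Yarston, so one alternative holds. Condition met.
  (c) The claim is a contract claim, not a consumer claim, so this disjunct is met. Satisfied.
  (d) Halloran Mercantile has its principal place of business in Yarston, so this disjunct is met. Condition met.
  (e) The plaintiff resides in Yarston, so one alternative holds. Satisfied.
  → Jurisdiction lies.
The Varmont District Court:
  (a) The amount in controversy is 41,700 dollars, which meets the USD 36,500 floor — that alternative is enough. Condition met.
  (b) The claim is a contract claim, not a property claim; the corporate defendant(s) have their principal place of business in Yarston, not Kelmere — every alternative fails. Condition not met.
  (c) The claim is a contract claim, not a property claim. Met.
  (d) Halloran Mercantile is organised under the laws of Varmont, so one alternative holds. The carve-out does not apply: the plaintiff resides in Yarston, not Varmont. Satisfied.
  (e) The amount in controversy is 41,700 dollars, within the USD 43,000 ceiling, so one alternative holds. Met.
  → At least one condition fails; no jurisdiction.
The Quenmere Regional Court:
  (a) The claim is a contract claim, not an employment claim, so this disjunct is met. Condition met.
  (b) The plaintiff resides in Yarston, which is not Quenmere, which satisfies one of the alternatives. Condition met.
  (c) The amount in controversy is $41,700, which meets the USD 38,500 floor, so one alternative holds. Satisfied.
  → The court has jurisdiction.
Courts with jurisdiction: the Kelmere District Court, the Superior Court of Yarston, the Quenmere Regional Court — 3 in total.

3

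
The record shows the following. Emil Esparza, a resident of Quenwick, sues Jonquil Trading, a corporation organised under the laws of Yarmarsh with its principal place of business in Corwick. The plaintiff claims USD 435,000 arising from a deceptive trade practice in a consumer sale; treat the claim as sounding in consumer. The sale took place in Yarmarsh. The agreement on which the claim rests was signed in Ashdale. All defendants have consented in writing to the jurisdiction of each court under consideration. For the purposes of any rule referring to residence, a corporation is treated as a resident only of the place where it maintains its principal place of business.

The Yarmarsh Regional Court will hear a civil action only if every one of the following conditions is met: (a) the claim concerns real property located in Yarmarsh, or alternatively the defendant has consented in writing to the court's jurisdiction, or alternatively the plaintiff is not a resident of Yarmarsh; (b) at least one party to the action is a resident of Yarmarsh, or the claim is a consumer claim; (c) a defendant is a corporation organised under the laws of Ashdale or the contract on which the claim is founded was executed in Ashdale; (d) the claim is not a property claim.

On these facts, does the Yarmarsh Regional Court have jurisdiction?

The Yarmarsh Regional Court:
  (a) Every defendant has filed written consent, which satisfies one of the alternatives. Met.
  (b) The claim is a consumer claim — that alternative is enough. Met.
  (c) The contract was executed in Ashdale — that alternative is enough. Condition met.
  (d) The claim is a consumer claim, not a property claim. Condition met.
  → All conditions met; jurisdiction exists.

Yes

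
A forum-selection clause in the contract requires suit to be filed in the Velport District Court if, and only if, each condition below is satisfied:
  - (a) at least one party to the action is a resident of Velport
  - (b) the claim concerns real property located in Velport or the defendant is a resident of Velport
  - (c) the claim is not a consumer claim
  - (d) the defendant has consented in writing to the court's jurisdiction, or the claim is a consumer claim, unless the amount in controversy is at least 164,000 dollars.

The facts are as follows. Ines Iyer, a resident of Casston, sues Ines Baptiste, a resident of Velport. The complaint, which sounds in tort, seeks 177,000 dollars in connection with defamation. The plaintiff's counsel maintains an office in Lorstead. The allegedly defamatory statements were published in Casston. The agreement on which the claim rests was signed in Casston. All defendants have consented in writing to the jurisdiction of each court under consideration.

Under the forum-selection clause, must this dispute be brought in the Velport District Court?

Yes

The Velport District Court:
  (a) Ines Baptiste resides in Velport. Satisfied.
  (b) The defendant resides in Velport, which satisfies one of the alternatives. Met.
  (c) The claim is a tort claim, not a consumer claim. Satisfied.
  (d) Every defendant has filed written consent — that alternative is enough. Satisfied.
  → Forum clause is triggered.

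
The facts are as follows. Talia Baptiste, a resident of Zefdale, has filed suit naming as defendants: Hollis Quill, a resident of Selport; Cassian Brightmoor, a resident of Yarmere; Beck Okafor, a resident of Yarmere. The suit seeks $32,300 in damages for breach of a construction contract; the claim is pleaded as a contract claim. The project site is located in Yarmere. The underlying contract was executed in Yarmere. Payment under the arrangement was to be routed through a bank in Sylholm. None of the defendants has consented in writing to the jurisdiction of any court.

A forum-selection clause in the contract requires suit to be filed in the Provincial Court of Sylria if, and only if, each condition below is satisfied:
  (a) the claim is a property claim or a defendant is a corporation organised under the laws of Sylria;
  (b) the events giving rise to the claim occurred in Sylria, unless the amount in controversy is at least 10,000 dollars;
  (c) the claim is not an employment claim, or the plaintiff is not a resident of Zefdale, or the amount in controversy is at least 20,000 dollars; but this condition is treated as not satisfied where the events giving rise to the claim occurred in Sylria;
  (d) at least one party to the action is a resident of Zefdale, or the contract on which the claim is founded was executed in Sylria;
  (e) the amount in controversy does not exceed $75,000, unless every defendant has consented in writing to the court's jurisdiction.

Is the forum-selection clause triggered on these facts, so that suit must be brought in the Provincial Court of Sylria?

The Provincial Court of Sylria:
  (a) The claim is a contract claim, not a property claim; no defendant is a corporation — none of the alternatives is met. Condition not met.
  (b) The operative events occurred in Yarmere, not Sylria. But the amount in controversy is USD 32,300, which meets the USD 10,000 floor, and the 'unless' clause therefore excuses the requirement. Satisfied.
  (c) The claim is a contract claim, not an employment claim, which satisfies one of the alternatives. And the carve-out is inapplicable — the operative events occurred in Yarmere, not Sylria. Met.
  (d) Talia Baptiste resides in Zefdale — that alternative is enough. Satisfied.
  (e) The amount in controversy is $32,300, within the USD 75,000 ceiling. Satisfied.
  → Forum clause is not triggered.

No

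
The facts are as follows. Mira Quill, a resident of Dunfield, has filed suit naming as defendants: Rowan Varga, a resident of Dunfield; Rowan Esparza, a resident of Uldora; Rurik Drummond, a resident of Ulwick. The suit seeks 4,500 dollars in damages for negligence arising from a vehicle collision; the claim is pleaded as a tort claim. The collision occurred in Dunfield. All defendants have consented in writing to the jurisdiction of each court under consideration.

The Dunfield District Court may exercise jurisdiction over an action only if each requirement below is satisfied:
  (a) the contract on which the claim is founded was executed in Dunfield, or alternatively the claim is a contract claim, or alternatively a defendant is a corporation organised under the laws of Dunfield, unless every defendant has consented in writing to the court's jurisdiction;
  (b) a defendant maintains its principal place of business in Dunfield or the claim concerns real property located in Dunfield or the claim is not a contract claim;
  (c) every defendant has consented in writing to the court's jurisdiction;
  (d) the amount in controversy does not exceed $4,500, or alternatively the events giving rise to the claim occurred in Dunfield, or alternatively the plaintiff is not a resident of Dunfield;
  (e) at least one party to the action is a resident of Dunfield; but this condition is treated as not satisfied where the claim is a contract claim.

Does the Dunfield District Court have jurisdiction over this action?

Yes

The Dunfield District Court:
  (a) No contract (and hence no place of execution) is alleged; the claim is a tort claim, not a contract claim; no defendant is a corporation — none of the alternatives is met. But every defendant has filed written consent, and the 'unless' clause therefore excuses the requirement. Met.
  (b) The claim is a tort claim, not a contract claim, so one alternative holds. Met.
  (c) Every defendant has filed written consent. Met.
  (d) The amount in controversy is $4,500, within the USD 4,500 ceiling, which satisfies one of the alternatives. Satisfied.
  (e) Mira Quill resides in Dunfield. And the carve-out is inapplicable — the claim is a tort claim, not a contract claim. Satisfied.
  → The court has jurisdiction.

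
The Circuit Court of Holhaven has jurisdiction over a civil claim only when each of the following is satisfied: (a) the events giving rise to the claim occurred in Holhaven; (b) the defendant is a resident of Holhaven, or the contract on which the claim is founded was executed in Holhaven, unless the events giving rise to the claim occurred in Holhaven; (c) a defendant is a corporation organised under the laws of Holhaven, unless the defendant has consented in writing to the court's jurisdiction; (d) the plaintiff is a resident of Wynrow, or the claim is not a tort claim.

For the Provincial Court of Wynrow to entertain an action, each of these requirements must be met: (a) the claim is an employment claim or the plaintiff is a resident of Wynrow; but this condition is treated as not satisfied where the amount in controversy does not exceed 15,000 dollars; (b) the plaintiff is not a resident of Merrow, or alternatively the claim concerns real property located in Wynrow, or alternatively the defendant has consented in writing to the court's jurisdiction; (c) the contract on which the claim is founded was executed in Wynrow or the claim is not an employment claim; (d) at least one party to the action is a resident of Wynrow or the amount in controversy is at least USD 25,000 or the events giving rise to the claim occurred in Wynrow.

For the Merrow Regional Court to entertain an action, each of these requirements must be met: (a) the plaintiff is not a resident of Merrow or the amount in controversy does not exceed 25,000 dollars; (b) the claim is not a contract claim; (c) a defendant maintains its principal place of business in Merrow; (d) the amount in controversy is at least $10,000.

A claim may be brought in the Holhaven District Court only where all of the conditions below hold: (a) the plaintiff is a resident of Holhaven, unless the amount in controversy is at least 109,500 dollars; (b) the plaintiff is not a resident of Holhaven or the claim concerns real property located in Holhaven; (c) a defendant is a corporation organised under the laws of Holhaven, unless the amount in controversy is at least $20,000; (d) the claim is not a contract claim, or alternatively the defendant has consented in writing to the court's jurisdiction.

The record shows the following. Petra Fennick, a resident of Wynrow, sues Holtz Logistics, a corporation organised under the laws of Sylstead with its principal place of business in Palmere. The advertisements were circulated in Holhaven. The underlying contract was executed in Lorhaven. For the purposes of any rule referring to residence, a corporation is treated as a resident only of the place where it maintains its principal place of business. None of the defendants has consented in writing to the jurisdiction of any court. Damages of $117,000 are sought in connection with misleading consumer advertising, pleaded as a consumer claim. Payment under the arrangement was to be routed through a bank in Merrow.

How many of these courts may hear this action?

The Circuit Court of Holhaven:
  (a) The operative events occurred in Holhaven. Met.
  (b) The defendant resides in Palmere, not Holhaven; the contract was executed in Lorhaven, not Holhaven — every alternative fails. But the operative events occurred in Holhaven, and the 'unless' clause therefore excuses the requirement. Condition met.
  (c) The corporate defendant(s) are organised in Sylstead, not Holhaven. Nor does the 'unless' clause help: no such written consent has been filed. Fails.
  (d) The plaintiff resides in Wynrow — that alternative is enough. Condition met.
  → The court lacks jurisdiction.
The Provincial Court of Wynrow:
  (a) The plaintiff resides in Wynrow — that alternative is enough. And the carve-out is inapplicable — the amount in controversy is 117,000 dollars, above the 15,000 dollars ceiling. Condition met.
  (b) The plaintiff resides in Wynrow, which is not Merrow, which satisfies one of the alternatives. Met.
  (c) The claim is a consumer claim, not an employment claim, which satisfies one of the alternatives. Satisfied.
  (d) Petra Fennick resides in Wynrow, so this disjunct is met. Condition met.
  → Every requirement is satisfied — jurisdiction.
The Merrow Regional Court:
  (a) The plaintiff resides in Wynrow, which is not Merrow, so one alternative holds. Condition met.
  (b) The claim is a consumer claim, not a contract claim. Condition met.
  (c) The corporate defendant(s) have their principal place of business in Palmere, not Merrow. Condition not met.
  (d) The amount in controversy is USD 117,000, which meets the $10,000 floor. Satisfied.
  → No jurisdiction.
The Holhaven District Court:
  (a) The plaintiff resides in Wynrow, not Holhaven. However, the amount in controversy is USD 117,000, which meets the 109,500 dollars floor, so the 'unless' proviso supplies this condition. Satisfied.
  (b) The plaintiff resides in Wynrow, which is not Holhaven — that alternative is enough. Condition met.
  (c) The corporate defendant(s) are organised in Sylstead, not Holhaven. But the amount in controversy is USD 117,000, which meets the 20,000 dollars floor, and the 'unless' clause therefore excuses the requirement. Condition met.
  (d) The claim is a consumer claim, not a contract claim — that alternative is enough. Satisfied.
  → All conditions met; jurisdiction exists.
Courts with jurisdiction: the Provincial Court of Wynrow, the Holhaven District Court — 2 in total.

2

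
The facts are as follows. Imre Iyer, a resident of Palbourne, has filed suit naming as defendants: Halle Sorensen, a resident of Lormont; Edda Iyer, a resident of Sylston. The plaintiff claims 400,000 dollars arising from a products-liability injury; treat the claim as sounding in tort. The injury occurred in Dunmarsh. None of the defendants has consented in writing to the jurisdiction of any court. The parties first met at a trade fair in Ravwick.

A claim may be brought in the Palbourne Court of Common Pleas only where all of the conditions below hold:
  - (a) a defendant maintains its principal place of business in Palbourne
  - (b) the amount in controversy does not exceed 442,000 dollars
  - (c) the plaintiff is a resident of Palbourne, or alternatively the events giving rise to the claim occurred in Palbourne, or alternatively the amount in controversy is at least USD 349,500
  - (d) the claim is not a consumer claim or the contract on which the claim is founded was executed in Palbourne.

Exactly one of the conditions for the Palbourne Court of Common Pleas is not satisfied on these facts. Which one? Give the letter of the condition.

The Palbourne Court of Common Pleas:
  (a) No defendant is a corporation. Not met.
  (b) The amount in controversy is $400,000, within the USD 442,000 ceiling. Met.
  (c) The plaintiff resides in Palbourne, so this disjunct is met. Condition met.
  (d) The claim is a tort claim, not a consumer claim, so one alternative holds. Condition met.
Only condition (a) fails.

(a)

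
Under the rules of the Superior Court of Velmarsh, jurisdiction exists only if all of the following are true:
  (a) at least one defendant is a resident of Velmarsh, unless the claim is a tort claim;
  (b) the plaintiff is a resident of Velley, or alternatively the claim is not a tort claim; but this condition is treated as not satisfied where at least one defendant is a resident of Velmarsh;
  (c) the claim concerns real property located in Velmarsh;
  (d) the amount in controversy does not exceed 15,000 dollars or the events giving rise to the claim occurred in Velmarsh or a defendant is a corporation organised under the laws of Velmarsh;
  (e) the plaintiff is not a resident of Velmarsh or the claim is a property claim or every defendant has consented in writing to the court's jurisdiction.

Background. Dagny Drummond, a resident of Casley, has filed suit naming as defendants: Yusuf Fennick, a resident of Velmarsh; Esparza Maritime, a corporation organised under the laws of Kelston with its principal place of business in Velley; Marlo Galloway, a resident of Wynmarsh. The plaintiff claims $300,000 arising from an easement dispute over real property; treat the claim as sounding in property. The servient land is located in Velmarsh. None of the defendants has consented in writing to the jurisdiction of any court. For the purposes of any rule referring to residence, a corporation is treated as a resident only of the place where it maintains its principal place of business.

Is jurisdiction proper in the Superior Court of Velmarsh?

The Superior Court of Velmarsh:
  (a) Yusuf Fennick resides in Velmarsh. Condition met.
  (b) The claim is a property claim, not a tort claim — that alternative is enough. But the carve-out bites: Yusuf Fennick resides in Velmarsh. Not met.
  (c) The property lies in Velmarsh. Satisfied.
  (d) The operative events occurred in Velmarsh, so one alternative holds. Condition met.
  (e) The plaintiff resides in Casley, which is not Velmarsh, so one alternative holds. Satisfied.
  → The court lacks jurisdiction.

No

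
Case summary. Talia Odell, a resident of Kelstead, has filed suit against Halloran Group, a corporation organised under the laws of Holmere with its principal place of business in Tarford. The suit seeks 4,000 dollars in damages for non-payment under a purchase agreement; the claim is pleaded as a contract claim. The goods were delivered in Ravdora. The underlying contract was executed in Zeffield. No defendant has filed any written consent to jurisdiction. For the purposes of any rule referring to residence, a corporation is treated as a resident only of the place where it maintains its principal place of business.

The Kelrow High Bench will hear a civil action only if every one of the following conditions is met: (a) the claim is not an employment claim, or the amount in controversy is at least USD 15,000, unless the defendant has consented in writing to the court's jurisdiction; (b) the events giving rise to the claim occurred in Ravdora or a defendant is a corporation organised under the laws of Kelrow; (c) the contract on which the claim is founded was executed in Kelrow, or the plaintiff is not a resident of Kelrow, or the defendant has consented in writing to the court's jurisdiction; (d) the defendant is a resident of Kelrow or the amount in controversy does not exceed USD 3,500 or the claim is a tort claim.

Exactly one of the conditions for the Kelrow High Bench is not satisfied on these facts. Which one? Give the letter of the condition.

The Kelrow High Bench:
  (a) The claim is a contract claim, not an employment claim, which satisfies one of the alternatives. Condition met.
  (b) The operative events occurred in Ravdora, which satisfies one of the alternatives. Met.
  (c) The plaintiff resides in Kelstead, which is not Kelrow, so one alternative holds. Met.
  (d) The defendant resides in Tarford, not Kelrow; the amount in controversy is USD 4,000, above the USD 3,500 ceiling; the claim is a contract claim, not a tort claim — none of the alternatives is met. Condition not met.
Only condition (d) fails.

(d)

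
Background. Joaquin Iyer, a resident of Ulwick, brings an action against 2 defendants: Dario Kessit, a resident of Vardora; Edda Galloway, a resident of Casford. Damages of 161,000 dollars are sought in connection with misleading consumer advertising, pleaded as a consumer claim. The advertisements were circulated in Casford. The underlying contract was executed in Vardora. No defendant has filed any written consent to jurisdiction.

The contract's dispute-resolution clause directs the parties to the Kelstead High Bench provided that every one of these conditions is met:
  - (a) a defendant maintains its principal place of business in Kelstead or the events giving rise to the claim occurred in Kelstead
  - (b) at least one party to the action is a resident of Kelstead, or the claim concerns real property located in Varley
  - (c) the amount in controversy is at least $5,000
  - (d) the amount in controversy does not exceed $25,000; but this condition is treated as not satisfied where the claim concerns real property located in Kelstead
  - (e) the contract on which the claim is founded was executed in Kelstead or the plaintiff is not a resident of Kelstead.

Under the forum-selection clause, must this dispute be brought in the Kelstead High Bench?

No

The Kelstead High Bench:
  (a) No defendant is a corporation; the operative events occurred in Casford, not Kelstead — none of the alternatives is met. Not met.
  (b) No party resides in Kelstead; the claim does not concern real property — every alternative fails. Condition not met.
  (c) The amount in controversy is 161,000 dollars, which meets the 5,000 dollars floor. Condition met.
  (d) The amount in controversy is $161,000, above the USD 25,000 ceiling. Condition not met.
  (e) The plaintiff resides in Ulwick, which is not Kelstead, so one alternative holds. Satisfied.
  → Forum clause is not triggered.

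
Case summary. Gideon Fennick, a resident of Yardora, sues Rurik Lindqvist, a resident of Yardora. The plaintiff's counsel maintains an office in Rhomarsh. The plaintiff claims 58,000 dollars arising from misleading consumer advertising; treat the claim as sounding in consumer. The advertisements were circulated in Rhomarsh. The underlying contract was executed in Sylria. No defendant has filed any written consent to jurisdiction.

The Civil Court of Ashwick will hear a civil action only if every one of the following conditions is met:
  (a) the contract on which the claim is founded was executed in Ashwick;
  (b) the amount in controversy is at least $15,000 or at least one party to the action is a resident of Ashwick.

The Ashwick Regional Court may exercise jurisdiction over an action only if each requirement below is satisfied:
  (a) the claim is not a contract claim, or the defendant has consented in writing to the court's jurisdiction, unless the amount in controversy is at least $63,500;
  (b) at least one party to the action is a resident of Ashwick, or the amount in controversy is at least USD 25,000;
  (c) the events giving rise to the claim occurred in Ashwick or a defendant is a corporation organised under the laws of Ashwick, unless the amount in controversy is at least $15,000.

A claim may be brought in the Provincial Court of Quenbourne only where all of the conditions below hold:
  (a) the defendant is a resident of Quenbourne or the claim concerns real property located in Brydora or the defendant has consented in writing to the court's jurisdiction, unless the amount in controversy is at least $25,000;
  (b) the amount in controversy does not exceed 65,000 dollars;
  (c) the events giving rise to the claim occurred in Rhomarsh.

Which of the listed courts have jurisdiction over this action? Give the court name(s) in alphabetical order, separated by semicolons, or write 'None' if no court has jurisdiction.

The Civil Court of Ashwick:
  (a) The contract was executed in Sylria, not Ashwick. Fails.
  (b) The amount in controversy is 58,000 dollars, which meets the USD 15,000 floor, so this disjunct is met. Met.
  → No jurisdiction.
The Ashwick Regional Court:
  (a) The claim is a consumer claim, not a contract claim, so one alternative holds. Met.
  (b) The amount in controversy is $58,000, which meets the $25,000 floor, so one alternative holds. Met.
  (c) The operative events occurred in Rhomarsh, not Ashwick; no defendant is a corporation — every alternative fails. The proviso rescues it, though: the amount in controversy is USD 58,000, which meets the $15,000 floor. Satisfied.
  → All conditions met; jurisdiction exists.
The Provincial Court of Quenbourne:
  (a) The defendant resides in Yardora, not Quenbourne; the claim does not concern real property; no such written consent has been filed — none of the alternatives is met. The proviso rescues it, though: the amount in controversy is USD 58,000, which meets the 25,000 dollars floor. Satisfied.
  (b) The amount in controversy is 58,000 dollars, within the USD 65,000 ceiling. Satisfied.
  (c) The operative events occurred in Rhomarsh. Condition met.
  → Every requirement is satisfied — jurisdiction.

the Ashwick Regional Court; the Provincial Court of Quenbourne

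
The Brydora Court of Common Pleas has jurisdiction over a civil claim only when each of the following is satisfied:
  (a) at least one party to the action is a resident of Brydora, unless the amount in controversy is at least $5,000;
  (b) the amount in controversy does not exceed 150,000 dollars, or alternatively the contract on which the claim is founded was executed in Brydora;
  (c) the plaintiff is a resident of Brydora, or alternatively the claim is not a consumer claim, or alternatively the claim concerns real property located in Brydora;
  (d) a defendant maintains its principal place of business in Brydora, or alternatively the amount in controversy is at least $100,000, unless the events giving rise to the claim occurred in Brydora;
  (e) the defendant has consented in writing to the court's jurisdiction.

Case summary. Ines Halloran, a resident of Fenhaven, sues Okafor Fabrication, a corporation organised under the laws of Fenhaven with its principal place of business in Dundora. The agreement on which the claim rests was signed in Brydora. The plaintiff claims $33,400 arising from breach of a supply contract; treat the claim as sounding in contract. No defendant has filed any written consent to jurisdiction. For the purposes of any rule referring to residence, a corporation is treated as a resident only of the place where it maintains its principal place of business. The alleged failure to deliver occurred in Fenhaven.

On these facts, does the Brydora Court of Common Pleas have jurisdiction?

The Brydora Court of Common Pleas:
  (a) No party resides in Brydora. However, the amount in controversy is 33,400 dollars, which meets the $5,000 floor, so the 'unless' proviso supplies this condition. Satisfied.
  (b) The amount in controversy is USD 33,400, within the USD 150,000 ceiling — that alternative is enough. Met.
  (c) The claim is a contract claim, not a consumer claim — that alternative is enough. Condition met.
  (d) The corporate defendant(s) have their principal place of business in Dundora, not Brydora; the amount in controversy is USD 33,400, below the 100,000 dollars floor — none of the alternatives is met. And the operative events occurred in Fenhaven, not Brydora, so the proviso does not save it. Fails.
  (e) No such written consent has been filed. Not met.
  → Not every requirement is met — no jurisdiction.

No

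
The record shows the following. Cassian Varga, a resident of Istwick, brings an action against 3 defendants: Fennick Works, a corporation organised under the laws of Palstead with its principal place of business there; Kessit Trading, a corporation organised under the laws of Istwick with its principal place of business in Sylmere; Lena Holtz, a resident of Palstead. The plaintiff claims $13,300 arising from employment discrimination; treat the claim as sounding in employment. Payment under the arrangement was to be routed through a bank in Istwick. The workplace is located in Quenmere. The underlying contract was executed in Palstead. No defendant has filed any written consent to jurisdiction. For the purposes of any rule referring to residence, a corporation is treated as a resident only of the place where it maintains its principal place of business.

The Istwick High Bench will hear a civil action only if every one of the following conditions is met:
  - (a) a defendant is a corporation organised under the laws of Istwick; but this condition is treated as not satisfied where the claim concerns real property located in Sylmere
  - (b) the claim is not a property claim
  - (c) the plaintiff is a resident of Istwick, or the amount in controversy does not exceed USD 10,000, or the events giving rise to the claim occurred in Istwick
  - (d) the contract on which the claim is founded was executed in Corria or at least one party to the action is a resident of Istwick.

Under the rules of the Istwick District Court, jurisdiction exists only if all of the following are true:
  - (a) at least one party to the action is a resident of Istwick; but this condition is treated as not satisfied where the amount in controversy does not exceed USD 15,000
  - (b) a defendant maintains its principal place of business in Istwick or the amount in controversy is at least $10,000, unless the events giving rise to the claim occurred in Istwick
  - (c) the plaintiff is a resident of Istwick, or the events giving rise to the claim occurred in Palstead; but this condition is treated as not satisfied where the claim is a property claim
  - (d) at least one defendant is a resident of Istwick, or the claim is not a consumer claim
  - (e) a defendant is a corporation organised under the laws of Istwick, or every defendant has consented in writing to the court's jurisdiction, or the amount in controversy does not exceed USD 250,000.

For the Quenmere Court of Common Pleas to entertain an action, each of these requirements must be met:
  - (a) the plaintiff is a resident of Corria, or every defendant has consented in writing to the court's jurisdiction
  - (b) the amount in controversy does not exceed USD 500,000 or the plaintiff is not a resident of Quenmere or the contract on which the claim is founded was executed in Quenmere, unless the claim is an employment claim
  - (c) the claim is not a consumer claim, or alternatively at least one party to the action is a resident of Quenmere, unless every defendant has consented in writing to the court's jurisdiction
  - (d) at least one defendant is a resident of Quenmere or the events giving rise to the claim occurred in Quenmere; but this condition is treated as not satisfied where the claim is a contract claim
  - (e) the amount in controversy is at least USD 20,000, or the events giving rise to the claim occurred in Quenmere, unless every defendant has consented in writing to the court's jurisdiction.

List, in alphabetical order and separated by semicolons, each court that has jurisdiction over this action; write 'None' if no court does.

the Istwick High Bench

The Istwick High Bench:
  (a) Kessit Trading is organised under the laws of Istwick. The exception is not triggered, since the claim does not concern real property. Condition met.
  (b) The claim is an employment claim, not a property claim. Satisfied.
  (c) The plaintiff resides in Istwick, so one alternative holds. Satisfied.
  (d) Cassian Varga resides in Istwick, so this disjunct is met. Satisfied.
  → Every requirement is satisfied — jurisdiction.
The Istwick District Court:
  (a) Cassian Varga resides in Istwick. But the amount in controversy is 13,300 dollars, within the $15,000 ceiling, triggering the carve-out and defeating this condition. Not met.
  (b) The amount in controversy is $13,300, which meets the $10,000 floor, so one alternative holds. Condition met.
  (c) The plaintiff resides in Istwick, which satisfies one of the alternatives. The exception is not triggered, since the claim is an employment claim, not a property claim. Satisfied.
  (d) The claim is an employment claim, not a consumer claim, so this disjunct is met. Satisfied.
  (e) Kessit Trading is organised under the laws of Istwick — that alternative is enough. Satisfied.
  → No jurisdiction.
The Quenmere Court of Common Pleas:
  (a) The plaintiff resides in Istwick, not Corria; no such written consent has been filed — none of the alternatives is met. Not satisfied.
  (b) The amount in controversy is 13,300 dollars, within the 500,000 dollars ceiling — that alternative is enough. Condition met.
  (c) The claim is an employment claim, not a consumer claim, so this disjunct is met. Condition met.
  (d) The operative events occurred in Quenmere, which satisfies one of the alternatives. The carve-out does not apply: the claim is an employment claim, not a contract claim. Condition met.
  (e) The operative events occurred in Quenmere — that alternative is enough. Condition met.
  → Not every requirement is met — no jurisdiction.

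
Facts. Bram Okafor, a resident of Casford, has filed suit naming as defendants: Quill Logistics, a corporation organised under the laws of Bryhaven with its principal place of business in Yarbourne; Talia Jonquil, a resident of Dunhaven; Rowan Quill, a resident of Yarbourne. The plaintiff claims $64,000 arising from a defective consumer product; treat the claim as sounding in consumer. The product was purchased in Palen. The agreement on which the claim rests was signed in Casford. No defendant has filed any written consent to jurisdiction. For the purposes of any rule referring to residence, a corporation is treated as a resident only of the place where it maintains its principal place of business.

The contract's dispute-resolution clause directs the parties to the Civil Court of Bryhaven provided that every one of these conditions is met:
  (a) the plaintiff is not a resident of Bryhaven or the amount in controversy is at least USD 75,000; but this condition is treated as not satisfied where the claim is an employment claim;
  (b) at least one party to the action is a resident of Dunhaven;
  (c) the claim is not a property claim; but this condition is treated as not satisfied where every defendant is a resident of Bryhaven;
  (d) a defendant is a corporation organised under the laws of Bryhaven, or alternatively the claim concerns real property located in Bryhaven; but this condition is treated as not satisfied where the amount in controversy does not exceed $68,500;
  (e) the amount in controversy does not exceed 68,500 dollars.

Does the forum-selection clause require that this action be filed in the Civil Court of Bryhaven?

No

The Civil Court of Bryhaven:
  (a) The plaintiff resides in Casford, which is not Bryhaven — that alternative is enough. The carve-out does not apply: the claim is a consumer claim, not an employment claim. Condition met.
  (b) Talia Jonquil resides in Dunhaven. Satisfied.
  (c) The claim is a consumer claim, not a property claim. And the carve-out is inapplicable — the defendants reside as follows — Quill Logistics in Yarbourne, Talia Jonquil in Dunhaven, Rowan Quill in Yarbourne — not all in Bryhaven. Condition met.
  (d) Quill Logistics is organised under the laws of Bryhaven, so this disjunct is met. But the carve-out bites: the amount in controversy is USD 64,000, within the $68,500 ceiling. Not satisfied.
  (e) The amount in controversy is $64,000, within the $68,500 ceiling. Satisfied.
  → Forum clause is not triggered.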